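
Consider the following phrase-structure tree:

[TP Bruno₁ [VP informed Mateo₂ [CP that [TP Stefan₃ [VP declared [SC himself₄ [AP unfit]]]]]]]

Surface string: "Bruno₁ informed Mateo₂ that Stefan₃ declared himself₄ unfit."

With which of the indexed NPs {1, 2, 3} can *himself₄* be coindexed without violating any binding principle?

{3}

*himself* is an anaphor, so Principle A applies: it must be bound in its binding domain.
Binding domain of *himself₄*: the embedded TP, whose subject is Stefan₃.
*Bruno₁* c-commands the anaphor but is outside its binding domain → cannot satisfy Principle A.
*Mateo₂* c-commands the anaphor but is outside its binding domain → cannot satisfy Principle A.
*Stefan₃* c-commands the anaphor within its binding domain → licit binder.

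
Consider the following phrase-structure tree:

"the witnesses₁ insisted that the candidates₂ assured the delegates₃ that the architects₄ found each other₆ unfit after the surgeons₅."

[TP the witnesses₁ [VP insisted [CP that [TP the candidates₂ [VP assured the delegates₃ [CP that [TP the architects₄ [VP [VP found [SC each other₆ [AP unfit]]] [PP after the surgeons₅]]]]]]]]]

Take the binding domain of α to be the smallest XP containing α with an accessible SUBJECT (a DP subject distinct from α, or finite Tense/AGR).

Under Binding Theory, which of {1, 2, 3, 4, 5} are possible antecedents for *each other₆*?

{4}

*each other* is an anaphor, so Principle A applies: it must be bound in its binding domain.
Binding domain of *each other₆*: the embedded TP, whose subject is the architects₄.
*the witnesses₁* c-commands the anaphor but is outside its binding domain → cannot satisfy Principle A.
*the candidates₂* c-commands the anaphor but is outside its binding domain → cannot satisfy Principle A.
*the delegates₃* c-commands the anaphor but is outside its binding domain → cannot satisfy Principle A.
*the architects₄* c-commands the anaphor within its binding domain → licit binder.
*the surgeons₅* does not c-command the anaphor → cannot bind it.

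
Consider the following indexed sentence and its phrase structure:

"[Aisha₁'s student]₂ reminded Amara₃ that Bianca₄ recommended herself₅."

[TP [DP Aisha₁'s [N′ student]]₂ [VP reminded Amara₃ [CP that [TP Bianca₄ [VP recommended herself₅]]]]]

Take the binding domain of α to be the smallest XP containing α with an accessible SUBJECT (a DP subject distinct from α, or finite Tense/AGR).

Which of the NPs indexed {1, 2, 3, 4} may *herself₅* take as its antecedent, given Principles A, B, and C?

*herself* is an anaphor, so Principle A applies: it must be bound in its binding domain.
Binding domain of *herself₅*: the embedded TP, whose subject is Bianca₄.
*Aisha₁* does not c-command the anaphor → cannot bind it.
*[Aisha₁'s student]₂* c-commands the anaphor but is outside its binding domain → cannot satisfy Principle A.
*Amara₃* c-commands the anaphor but is outside its binding domain → cannot satisfy Principle A.
*Bianca₄* c-commands the anaphor within its binding domain → licit binder.

{4}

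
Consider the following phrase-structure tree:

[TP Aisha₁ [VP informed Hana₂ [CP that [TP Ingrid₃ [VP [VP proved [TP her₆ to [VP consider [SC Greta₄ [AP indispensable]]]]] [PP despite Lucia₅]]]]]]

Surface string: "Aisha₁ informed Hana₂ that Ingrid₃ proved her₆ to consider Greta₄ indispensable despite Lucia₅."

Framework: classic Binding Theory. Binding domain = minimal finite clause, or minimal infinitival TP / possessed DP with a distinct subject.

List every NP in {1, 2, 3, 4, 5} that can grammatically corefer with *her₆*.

{1, 2, 5}

*her* is a pronoun, so Principle B applies: it must be free in its binding domain.
Binding domain of *her₆*: the embedded TP, whose subject is Ingrid₃.
*Aisha₁* c-commands the pronoun but from outside its binding domain, and is not c-commanded by it → coindexation permitted.
*Hana₂* c-commands the pronoun but from outside its binding domain, and is not c-commanded by it → coindexation permitted.
*Ingrid₃* c-commands the pronoun within its binding domain → coindexation would violate Principle B.
*Greta₄*: the pronoun c-commands this R-expression → coindexation would violate Principle C on *Greta₄*.
*Lucia₅* and the pronoun do not c-command one another → neither Principle B nor Principle C is at stake; coindexation permitted.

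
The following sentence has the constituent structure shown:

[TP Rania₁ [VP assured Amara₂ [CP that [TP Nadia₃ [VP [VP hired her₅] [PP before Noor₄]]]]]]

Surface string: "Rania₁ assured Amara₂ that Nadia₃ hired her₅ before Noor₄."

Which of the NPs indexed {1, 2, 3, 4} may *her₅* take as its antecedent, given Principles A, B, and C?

{1, 2, 4}

*her* is a pronoun, so Principle B applies: it must be free in its binding domain.
Binding domain of *her₅*: the embedded TP, whose subject is Nadia₃.
*Rania₁* c-commands the pronoun but from outside its binding domain, and is not c-commanded by it → coindexation permitted.
*Amara₂* c-commands the pronoun but from outside its binding domain, and is not c-commanded by it → coindexation permitted.
*Nadia₃* c-commands the pronoun within its binding domain → coindexation would violate Principle B.
*Noor₄* and the pronoun do not c-command one another → neither Principle B nor Principle C is at stake; coindexation permitted.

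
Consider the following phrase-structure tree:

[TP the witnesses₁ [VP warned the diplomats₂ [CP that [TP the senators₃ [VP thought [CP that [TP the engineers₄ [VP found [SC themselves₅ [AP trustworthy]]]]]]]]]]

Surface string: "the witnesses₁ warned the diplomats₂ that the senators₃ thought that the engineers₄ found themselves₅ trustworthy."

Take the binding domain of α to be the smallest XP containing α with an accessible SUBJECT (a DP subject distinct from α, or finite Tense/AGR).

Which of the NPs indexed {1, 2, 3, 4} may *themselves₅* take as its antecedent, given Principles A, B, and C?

{4}

*themselves* is an anaphor, so Principle A applies: it must be bound in its binding domain.
Binding domain of *themselves₅*: the embedded TP, whose subject is the engineers₄.
*the witnesses₁* c-commands the anaphor but is outside its binding domain → cannot satisfy Principle A.
*the diplomats₂* c-commands the anaphor but is outside its binding domain → cannot satisfy Principle A.
*the senators₃* c-commands the anaphor but is outside its binding domain → cannot satisfy Principle A.
*the engineers₄* c-commands the anaphor within its binding domain → licit binder.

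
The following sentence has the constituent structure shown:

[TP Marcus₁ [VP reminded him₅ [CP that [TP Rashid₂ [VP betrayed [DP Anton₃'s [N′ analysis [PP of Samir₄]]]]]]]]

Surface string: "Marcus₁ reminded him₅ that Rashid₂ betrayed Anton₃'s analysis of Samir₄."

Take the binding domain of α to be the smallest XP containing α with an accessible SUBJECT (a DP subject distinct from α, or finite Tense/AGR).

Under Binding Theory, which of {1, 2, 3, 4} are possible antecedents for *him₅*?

*him* is a pronoun, so Principle B applies: it must be free in its binding domain.
Binding domain of *him₅*: the matrix TP, whose subject is Marcus₁.
*Marcus₁* c-commands the pronoun within its binding domain → coindexation would violate Principle B.
*Rashid₂*: the pronoun c-commands this R-expression → coindexation would violate Principle C on *Rashid₂*.
*Anton₃*: the pronoun c-commands this R-expression → coindexation would violate Principle C on *Anton₃*.
*Samir₄*: the pronoun c-commands this R-expression → coindexation would violate Principle C on *Samir₄*.

none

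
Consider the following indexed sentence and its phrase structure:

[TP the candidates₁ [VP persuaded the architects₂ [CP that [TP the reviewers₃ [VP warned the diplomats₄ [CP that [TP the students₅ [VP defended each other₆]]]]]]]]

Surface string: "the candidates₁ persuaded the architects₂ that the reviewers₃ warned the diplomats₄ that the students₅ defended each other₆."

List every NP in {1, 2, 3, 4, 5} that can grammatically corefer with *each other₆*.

{5}

*each other* is an anaphor, so Principle A applies: it must be bound in its binding domain.
Binding domain of *each other₆*: the embedded TP, whose subject is the students₅.
*the candidates₁* c-commands the anaphor but is outside its binding domain → cannot satisfy Principle A.
*the architects₂* c-commands the anaphor but is outside its binding domain → cannot satisfy Principle A.
*the reviewers₃* c-commands the anaphor but is outside its binding domain → cannot satisfy Principle A.
*the diplomats₄* c-commands the anaphor but is outside its binding domain → cannot satisfy Principle A.
*the students₅* c-commands the anaphor within its binding domain → licit binder.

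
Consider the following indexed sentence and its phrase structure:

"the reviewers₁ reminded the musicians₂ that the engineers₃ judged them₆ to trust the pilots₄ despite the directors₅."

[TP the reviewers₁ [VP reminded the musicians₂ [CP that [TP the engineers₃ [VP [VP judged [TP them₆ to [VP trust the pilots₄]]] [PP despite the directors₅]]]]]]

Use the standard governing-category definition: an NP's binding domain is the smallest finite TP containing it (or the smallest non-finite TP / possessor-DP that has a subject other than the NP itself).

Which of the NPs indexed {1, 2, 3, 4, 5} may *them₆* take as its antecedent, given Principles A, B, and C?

{1, 2, 5}

*them* is a pronoun, so Principle B applies: it must be free in its binding domain.
Binding domain of *them₆*: the embedded TP, whose subject is the engineers₃.
*the reviewers₁* c-commands the pronoun but from outside its binding domain, and is not c-commanded by it → coindexation permitted.
*the musicians₂* c-commands the pronoun but from outside its binding domain, and is not c-commanded by it → coindexation permitted.
*the engineers₃* c-commands the pronoun within its binding domain → coindexation would violate Principle B.
*the pilots₄*: the pronoun c-commands this R-expression → coindexation would violate Principle C on *the pilots₄*.
*the directors₅* and the pronoun do not c-command one another → neither Principle B nor Principle C is at stake; coindexation permitted.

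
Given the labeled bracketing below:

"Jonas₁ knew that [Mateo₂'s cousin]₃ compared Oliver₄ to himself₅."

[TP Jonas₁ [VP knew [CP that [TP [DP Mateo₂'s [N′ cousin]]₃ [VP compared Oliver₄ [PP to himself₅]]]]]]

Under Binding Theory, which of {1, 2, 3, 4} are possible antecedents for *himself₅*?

*himself* is an anaphor, so Principle A applies: it must be bound in its binding domain.
Binding domain of *himself₅*: the embedded TP, whose subject is [Mateo₂'s cousin]₃.
*Jonas₁* c-commands the anaphor but is outside its binding domain → cannot satisfy Principle A.
*Mateo₂* does not c-command the anaphor → cannot bind it.
*[Mateo₂'s cousin]₃* c-commands the anaphor within its binding domain → licit binder.
*Oliver₄* c-commands the anaphor within its binding domain → licit binder.

{3, 4}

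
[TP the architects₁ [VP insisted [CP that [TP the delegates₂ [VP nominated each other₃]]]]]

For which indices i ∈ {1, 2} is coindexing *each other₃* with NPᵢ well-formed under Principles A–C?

{2}

*each other* is an anaphor, so Principle A applies: it must be bound in its binding domain.
Binding domain of *each other₃*: the embedded TP, whose subject is the delegates₂.
*the architects₁* c-commands the anaphor but is outside its binding domain → cannot satisfy Principle A.
*the delegates₂* c-commands the anaphor within its binding domain → licit binder.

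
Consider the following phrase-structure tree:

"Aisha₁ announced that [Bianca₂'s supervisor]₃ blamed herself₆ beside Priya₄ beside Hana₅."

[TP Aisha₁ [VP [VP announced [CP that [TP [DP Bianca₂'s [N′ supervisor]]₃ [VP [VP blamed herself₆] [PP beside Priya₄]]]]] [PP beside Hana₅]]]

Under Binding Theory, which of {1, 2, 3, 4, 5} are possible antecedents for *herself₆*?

*herself* is an anaphor, so Principle A applies: it must be bound in its binding domain.
Binding domain of *herself₆*: the embedded TP, whose subject is [Bianca₂'s supervisor]₃.
*Aisha₁* c-commands the anaphor but is outside its binding domain → cannot satisfy Principle A.
*Bianca₂* does not c-command the anaphor → cannot bind it.
*[Bianca₂'s supervisor]₃* c-commands the anaphor within its binding domain → licit binder.
*Priya₄* does not c-command the anaphor → cannot bind it.
*Hana₅* does not c-command the anaphor → cannot bind it.

{3}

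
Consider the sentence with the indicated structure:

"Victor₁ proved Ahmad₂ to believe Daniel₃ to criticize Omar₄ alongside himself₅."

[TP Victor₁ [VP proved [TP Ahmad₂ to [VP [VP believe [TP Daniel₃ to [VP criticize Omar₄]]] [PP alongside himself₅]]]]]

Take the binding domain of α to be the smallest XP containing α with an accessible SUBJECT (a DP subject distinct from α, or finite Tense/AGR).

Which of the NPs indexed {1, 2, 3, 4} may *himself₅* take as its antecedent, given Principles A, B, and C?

{2}

*himself* is an anaphor, so Principle A applies: it must be bound in its binding domain.
Binding domain of *himself₅*: the embedded TP, whose subject is Ahmad₂.
*Victor₁* c-commands the anaphor but is outside its binding domain → cannot satisfy Principle A.
*Ahmad₂* c-commands the anaphor within its binding domain → licit binder.
*Daniel₃* does not c-command the anaphor → cannot bind it.
*Omar₄* does not c-command the anaphor → cannot bind it.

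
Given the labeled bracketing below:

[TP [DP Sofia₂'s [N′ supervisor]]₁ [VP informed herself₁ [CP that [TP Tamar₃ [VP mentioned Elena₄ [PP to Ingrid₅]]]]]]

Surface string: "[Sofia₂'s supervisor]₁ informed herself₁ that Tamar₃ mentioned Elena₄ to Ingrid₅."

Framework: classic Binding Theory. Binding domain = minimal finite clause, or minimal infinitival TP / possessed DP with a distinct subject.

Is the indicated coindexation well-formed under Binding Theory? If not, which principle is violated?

The two coindexed NPs are *[Sofia₂'s supervisor]₁* and *herself₁*.
*herself₁* is an anaphor; its binding domain is the matrix TP, whose subject is [Sofia₂'s supervisor]₁. *[Sofia₂'s supervisor]₁* c-commands it within that domain and shares its index, so Principle A is satisfied.
*[Sofia₂'s supervisor]₁* is an R-expression; *herself₁* does not c-command it, and no other NP shares its index, so Principle C is satisfied.
All principles are respected.

grammatical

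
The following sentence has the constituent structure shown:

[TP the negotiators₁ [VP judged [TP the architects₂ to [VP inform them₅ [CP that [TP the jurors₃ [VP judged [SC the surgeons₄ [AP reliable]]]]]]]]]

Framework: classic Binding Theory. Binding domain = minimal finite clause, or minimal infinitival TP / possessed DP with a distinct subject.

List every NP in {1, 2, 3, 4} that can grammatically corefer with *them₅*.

*them* is a pronoun, so Principle B applies: it must be free in its binding domain.
Binding domain of *them₅*: the embedded TP, whose subject is the architects₂.
*the negotiators₁* c-commands the pronoun but from outside its binding domain, and is not c-commanded by it → coindexation permitted.
*the architects₂* c-commands the pronoun within its binding domain → coindexation would violate Principle B.
*the jurors₃*: the pronoun c-commands this R-expression → coindexation would violate Principle C on *the jurors₃*.
*the surgeons₄*: the pronoun c-commands this R-expression → coindexation would violate Principle C on *the surgeons₄*.

{1}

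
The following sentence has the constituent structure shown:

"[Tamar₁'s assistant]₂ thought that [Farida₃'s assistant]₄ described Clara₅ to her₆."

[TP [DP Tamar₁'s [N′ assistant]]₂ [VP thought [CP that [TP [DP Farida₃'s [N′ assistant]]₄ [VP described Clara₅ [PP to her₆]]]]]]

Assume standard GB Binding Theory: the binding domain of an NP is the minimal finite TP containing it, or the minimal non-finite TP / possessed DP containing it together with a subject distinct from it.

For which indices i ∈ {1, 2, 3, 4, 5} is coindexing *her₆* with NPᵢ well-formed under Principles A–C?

*her* is a pronoun, so Principle B applies: it must be free in its binding domain.
Binding domain of *her₆*: the embedded TP, whose subject is [Farida₃'s assistant]₄.
*Tamar₁* and the pronoun do not c-command one another → neither Principle B nor Principle C is at stake; coindexation permitted.
*[Tamar₁'s assistant]₂* c-commands the pronoun but from outside its binding domain, and is not c-commanded by it → coindexation permitted.
*Farida₃* and the pronoun do not c-command one another → neither Principle B nor Principle C is at stake; coindexation permitted.
*[Farida₃'s assistant]₄* c-commands the pronoun within its binding domain → coindexation would violate Principle B.
*Clara₅* c-commands the pronoun within its binding domain → coindexation would violate Principle B.

{1, 2, 3}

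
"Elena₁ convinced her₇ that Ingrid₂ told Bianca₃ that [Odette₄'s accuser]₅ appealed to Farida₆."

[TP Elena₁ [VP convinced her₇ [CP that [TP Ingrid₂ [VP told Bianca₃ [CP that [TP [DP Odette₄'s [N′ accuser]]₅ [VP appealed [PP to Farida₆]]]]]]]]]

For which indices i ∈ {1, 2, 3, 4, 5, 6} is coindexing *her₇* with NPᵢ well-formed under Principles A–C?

none

*her* is a pronoun, so Principle B applies: it must be free in its binding domain.
Binding domain of *her₇*: the matrix TP, whose subject is Elena₁.
*Elena₁* c-commands the pronoun within its binding domain → coindexation would violate Principle B.
*Ingrid₂*: the pronoun c-commands this R-expression → coindexation would violate Principle C on *Ingrid₂*.
*Bianca₃*: the pronoun c-commands this R-expression → coindexation would violate Principle C on *Bianca₃*.
*Odette₄*: the pronoun c-commands this R-expression → coindexation would violate Principle C on *Odette₄*.
*[Odette₄'s accuser]₅*: the pronoun c-commands this R-expression → coindexation would violate Principle C on *[Odette₄'s accuser]₅*.
*Farida₆*: the pronoun c-commands this R-expression → coindexation would violate Principle C on *Farida₆*.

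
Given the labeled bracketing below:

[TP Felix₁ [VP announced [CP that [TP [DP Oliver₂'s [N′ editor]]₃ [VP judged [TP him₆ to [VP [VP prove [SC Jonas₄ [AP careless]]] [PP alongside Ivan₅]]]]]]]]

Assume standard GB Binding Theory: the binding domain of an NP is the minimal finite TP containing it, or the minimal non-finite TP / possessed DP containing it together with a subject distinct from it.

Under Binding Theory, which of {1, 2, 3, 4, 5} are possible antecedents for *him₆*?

{1, 2}

*him* is a pronoun, so Principle B applies: it must be free in its binding domain.
Binding domain of *him₆*: the embedded TP, whose subject is [Oliver₂'s editor]₃.
*Felix₁* c-commands the pronoun but from outside its binding domain, and is not c-commanded by it → coindexation permitted.
*Oliver₂* and the pronoun do not c-command one another → neither Principle B nor Principle C is at stake; coindexation permitted.
*[Oliver₂'s editor]₃* c-commands the pronoun within its binding domain → coindexation would violate Principle B.
*Jonas₄*: the pronoun c-commands this R-expression → coindexation would violate Principle C on *Jonas₄*.
*Ivan₅*: the pronoun c-commands this R-expression → coindexation would violate Principle C on *Ivan₅*.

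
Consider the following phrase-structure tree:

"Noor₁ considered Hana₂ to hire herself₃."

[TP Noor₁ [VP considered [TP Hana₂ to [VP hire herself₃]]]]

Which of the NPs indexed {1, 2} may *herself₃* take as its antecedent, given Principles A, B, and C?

{2}

*herself* is an anaphor, so Principle A applies: it must be bound in its binding domain.
Binding domain of *herself₃*: the embedded TP, whose subject is Hana₂.
*Noor₁* c-commands the anaphor but is outside its binding domain → cannot satisfy Principle A.
*Hana₂* c-commands the anaphor within its binding domain → licit binder.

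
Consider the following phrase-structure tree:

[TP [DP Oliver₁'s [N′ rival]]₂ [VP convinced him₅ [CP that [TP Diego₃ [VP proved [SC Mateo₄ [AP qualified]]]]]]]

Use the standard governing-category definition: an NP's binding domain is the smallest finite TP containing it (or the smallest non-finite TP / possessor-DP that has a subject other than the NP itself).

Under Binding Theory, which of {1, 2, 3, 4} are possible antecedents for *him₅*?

{1}

*him* is a pronoun, so Principle B applies: it must be free in its binding domain.
Binding domain of *him₅*: the matrix TP, whose subject is [Oliver₁'s rival]₂.
*Oliver₁* and the pronoun do not c-command one another → neither Principle B nor Principle C is at stake; coindexation permitted.
*[Oliver₁'s rival]₂* c-commands the pronoun within its binding domain → coindexation would violate Principle B.
*Diego₃*: the pronoun c-commands this R-expression → coindexation would violate Principle C on *Diego₃*.
*Mateo₄*: the pronoun c-commands this R-expression → coindexation would violate Principle C on *Mateo₄*.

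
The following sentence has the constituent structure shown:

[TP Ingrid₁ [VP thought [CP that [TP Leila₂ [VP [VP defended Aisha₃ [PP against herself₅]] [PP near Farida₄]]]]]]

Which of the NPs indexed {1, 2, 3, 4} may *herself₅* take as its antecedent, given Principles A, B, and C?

{2, 3}

*herself* is an anaphor, so Principle A applies: it must be bound in its binding domain.
Binding domain of *herself₅*: the embedded TP, whose subject is Leila₂.
*Ingrid₁* c-commands the anaphor but is outside its binding domain → cannot satisfy Principle A.
*Leila₂* c-commands the anaphor within its binding domain → licit binder.
*Aisha₃* c-commands the anaphor within its binding domain → licit binder.
*Farida₄* does not c-command the anaphor → cannot bind it.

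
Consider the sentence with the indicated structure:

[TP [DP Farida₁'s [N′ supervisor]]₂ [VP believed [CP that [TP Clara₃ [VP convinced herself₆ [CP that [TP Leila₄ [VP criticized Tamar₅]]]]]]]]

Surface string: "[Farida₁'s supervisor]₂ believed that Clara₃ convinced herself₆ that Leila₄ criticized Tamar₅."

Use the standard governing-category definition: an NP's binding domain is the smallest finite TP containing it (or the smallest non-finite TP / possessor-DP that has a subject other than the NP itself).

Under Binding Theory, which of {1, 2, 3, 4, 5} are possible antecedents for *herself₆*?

*herself* is an anaphor, so Principle A applies: it must be bound in its binding domain.
Binding domain of *herself₆*: the embedded TP, whose subject is Clara₃.
*Farida₁* does not c-command the anaphor → cannot bind it.
*[Farida₁'s supervisor]₂* c-commands the anaphor but is outside its binding domain → cannot satisfy Principle A.
*Clara₃* c-commands the anaphor within its binding domain → licit binder.
*Leila₄* does not c-command the anaphor → cannot bind it.
*Tamar₅* does not c-command the anaphor → cannot bind it.

{3}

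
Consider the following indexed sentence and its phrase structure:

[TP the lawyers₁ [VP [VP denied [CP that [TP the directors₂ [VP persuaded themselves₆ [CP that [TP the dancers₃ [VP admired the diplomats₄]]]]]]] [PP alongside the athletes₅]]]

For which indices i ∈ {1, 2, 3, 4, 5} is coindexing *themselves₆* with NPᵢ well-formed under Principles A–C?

*themselves* is an anaphor, so Principle A applies: it must be bound in its binding domain.
Binding domain of *themselves₆*: the embedded TP, whose subject is the directors₂.
*the lawyers₁* c-commands the anaphor but is outside its binding domain → cannot satisfy Principle A.
*the directors₂* c-commands the anaphor within its binding domain → licit binder.
*the dancers₃* does not c-command the anaphor → cannot bind it.
*the diplomats₄* does not c-command the anaphor → cannot bind it.
*the athletes₅* does not c-command the anaphor → cannot bind it.

{2}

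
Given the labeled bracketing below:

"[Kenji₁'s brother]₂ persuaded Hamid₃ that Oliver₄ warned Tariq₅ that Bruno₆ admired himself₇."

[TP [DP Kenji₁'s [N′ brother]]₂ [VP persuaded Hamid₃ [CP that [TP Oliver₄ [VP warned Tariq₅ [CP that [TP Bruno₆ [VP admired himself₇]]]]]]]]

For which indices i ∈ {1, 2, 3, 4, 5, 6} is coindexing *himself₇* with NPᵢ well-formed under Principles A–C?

*himself* is an anaphor, so Principle A applies: it must be bound in its binding domain.
Binding domain of *himself₇*: the embedded TP, whose subject is Bruno₆.
*Kenji₁* does not c-command the anaphor → cannot bind it.
*[Kenji₁'s brother]₂* c-commands the anaphor but is outside its binding domain → cannot satisfy Principle A.
*Hamid₃* c-commands the anaphor but is outside its binding domain → cannot satisfy Principle A.
*Oliver₄* c-commands the anaphor but is outside its binding domain → cannot satisfy Principle A.
*Tariq₅* c-commands the anaphor but is outside its binding domain → cannot satisfy Principle A.
*Bruno₆* c-commands the anaphor within its binding domain → licit binder.

{6}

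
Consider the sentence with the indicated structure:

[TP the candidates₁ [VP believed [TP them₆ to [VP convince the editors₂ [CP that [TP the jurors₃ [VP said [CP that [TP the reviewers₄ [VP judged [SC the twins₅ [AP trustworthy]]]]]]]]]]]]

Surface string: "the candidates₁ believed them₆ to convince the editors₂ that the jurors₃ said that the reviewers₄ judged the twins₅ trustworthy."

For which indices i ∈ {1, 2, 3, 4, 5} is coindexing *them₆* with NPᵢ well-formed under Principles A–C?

none

*them* is a pronoun, so Principle B applies: it must be free in its binding domain.
Binding domain of *them₆*: the matrix TP, whose subject is the candidates₁.
*the candidates₁* c-commands the pronoun within its binding domain → coindexation would violate Principle B.
*the editors₂*: the pronoun c-commands this R-expression → coindexation would violate Principle C on *the editors₂*.
*the jurors₃*: the pronoun c-commands this R-expression → coindexation would violate Principle C on *the jurors₃*.
*the reviewers₄*: the pronoun c-commands this R-expression → coindexation would violate Principle C on *the reviewers₄*.
*the twins₅*: the pronoun c-commands this R-expression → coindexation would violate Principle C on *the twins₅*.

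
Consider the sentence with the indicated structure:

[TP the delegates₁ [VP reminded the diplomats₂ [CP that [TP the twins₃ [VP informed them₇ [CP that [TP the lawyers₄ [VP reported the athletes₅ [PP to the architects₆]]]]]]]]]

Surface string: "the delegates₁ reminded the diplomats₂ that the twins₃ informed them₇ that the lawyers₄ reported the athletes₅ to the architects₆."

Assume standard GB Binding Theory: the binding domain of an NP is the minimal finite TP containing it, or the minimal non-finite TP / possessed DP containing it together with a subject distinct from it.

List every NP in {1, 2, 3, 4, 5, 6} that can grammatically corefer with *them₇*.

*them* is a pronoun, so Principle B applies: it must be free in its binding domain.
Binding domain of *them₇*: the embedded TP, whose subject is the twins₃.
*the delegates₁* c-commands the pronoun but from outside its binding domain, and is not c-commanded by it → coindexation permitted.
*the diplomats₂* c-commands the pronoun but from outside its binding domain, and is not c-commanded by it → coindexation permitted.
*the twins₃* c-commands the pronoun within its binding domain → coindexation would violate Principle B.
*the lawyers₄*: the pronoun c-commands this R-expression → coindexation would violate Principle C on *the lawyers₄*.
*the athletes₅*: the pronoun c-commands this R-expression → coindexation would violate Principle C on *the athletes₅*.
*the architects₆*: the pronoun c-commands this R-expression → coindexation would violate Principle C on *the architects₆*.

{1, 2}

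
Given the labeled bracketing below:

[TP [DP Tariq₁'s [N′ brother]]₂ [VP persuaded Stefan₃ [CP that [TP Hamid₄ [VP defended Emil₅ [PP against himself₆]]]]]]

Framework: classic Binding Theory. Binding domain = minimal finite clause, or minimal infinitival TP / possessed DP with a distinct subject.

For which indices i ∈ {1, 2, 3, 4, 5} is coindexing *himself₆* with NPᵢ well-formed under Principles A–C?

*himself* is an anaphor, so Principle A applies: it must be bound in its binding domain.
Binding domain of *himself₆*: the embedded TP, whose subject is Hamid₄.
*Tariq₁* does not c-command the anaphor → cannot bind it.
*[Tariq₁'s brother]₂* c-commands the anaphor but is outside its binding domain → cannot satisfy Principle A.
*Stefan₃* c-commands the anaphor but is outside its binding domain → cannot satisfy Principle A.
*Hamid₄* c-commands the anaphor within its binding domain → licit binder.
*Emil₅* c-commands the anaphor within its binding domain → licit binder.

{4, 5}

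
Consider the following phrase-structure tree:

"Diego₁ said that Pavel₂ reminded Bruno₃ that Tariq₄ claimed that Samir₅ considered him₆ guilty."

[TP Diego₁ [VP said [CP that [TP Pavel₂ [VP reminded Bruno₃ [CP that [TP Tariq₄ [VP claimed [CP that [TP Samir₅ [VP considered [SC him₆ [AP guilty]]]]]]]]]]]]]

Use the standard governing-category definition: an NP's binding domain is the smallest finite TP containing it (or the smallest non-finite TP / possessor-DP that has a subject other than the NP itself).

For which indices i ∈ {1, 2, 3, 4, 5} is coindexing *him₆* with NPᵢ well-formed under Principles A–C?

{1, 2, 3, 4}

*him* is a pronoun, so Principle B applies: it must be free in its binding domain.
Binding domain of *him₆*: the embedded TP, whose subject is Samir₅.
*Diego₁* c-commands the pronoun but from outside its binding domain, and is not c-commanded by it → coindexation permitted.
*Pavel₂* c-commands the pronoun but from outside its binding domain, and is not c-commanded by it → coindexation permitted.
*Bruno₃* c-commands the pronoun but from outside its binding domain, and is not c-commanded by it → coindexation permitted.
*Tariq₄* c-commands the pronoun but from outside its binding domain, and is not c-commanded by it → coindexation permitted.
*Samir₅* c-commands the pronoun within its binding domain → coindexation would violate Principle B.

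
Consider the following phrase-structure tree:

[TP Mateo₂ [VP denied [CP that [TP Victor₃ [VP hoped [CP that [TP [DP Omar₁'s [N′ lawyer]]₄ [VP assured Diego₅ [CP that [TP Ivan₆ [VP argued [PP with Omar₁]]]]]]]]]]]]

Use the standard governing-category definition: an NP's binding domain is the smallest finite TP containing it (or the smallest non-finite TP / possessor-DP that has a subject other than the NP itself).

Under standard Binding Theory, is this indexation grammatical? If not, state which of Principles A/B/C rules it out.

grammatical

The two coindexed NPs are *Omar₁* and *Omar₁*.
*Omar₁* is an R-expression; no coindexed NP c-commands it, so Principle C holds.
*Omar₁* is an R-expression; *Omar₁* does not c-command it, and no other NP shares its index, so Principle C is satisfied.
All principles are respected.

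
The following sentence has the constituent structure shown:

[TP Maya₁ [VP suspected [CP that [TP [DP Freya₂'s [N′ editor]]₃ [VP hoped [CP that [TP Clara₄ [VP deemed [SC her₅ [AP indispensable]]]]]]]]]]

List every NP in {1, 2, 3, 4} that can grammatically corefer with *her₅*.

*her* is a pronoun, so Principle B applies: it must be free in its binding domain.
Binding domain of *her₅*: the embedded TP, whose subject is Clara₄.
*Maya₁* c-commands the pronoun but from outside its binding domain, and is not c-commanded by it → coindexation permitted.
*Freya₂* and the pronoun do not c-command one another → neither Principle B nor Principle C is at stake; coindexation permitted.
*[Freya₂'s editor]₃* c-commands the pronoun but from outside its binding domain, and is not c-commanded by it → coindexation permitted.
*Clara₄* c-commands the pronoun within its binding domain → coindexation would violate Principle B.

{1, 2, 3}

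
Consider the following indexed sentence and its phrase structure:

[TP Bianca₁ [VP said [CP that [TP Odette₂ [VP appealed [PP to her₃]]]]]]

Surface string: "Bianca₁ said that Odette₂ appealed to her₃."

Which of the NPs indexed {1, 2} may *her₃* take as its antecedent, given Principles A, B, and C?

*her* is a pronoun, so Principle B applies: it must be free in its binding domain.
Binding domain of *her₃*: the embedded TP, whose subject is Odette₂.
*Bianca₁* c-commands the pronoun but from outside its binding domain, and is not c-commanded by it → coindexation permitted.
*Odette₂* c-commands the pronoun within its binding domain → coindexation would violate Principle B.

{1}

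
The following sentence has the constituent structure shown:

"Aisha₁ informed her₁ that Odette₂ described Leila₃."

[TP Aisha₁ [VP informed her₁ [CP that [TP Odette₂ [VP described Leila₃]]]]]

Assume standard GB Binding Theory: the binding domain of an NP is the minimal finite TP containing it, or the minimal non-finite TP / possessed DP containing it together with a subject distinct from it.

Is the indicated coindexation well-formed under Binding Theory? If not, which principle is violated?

The two coindexed NPs are *Aisha₁* and *her₁*.
*her₁* is a pronoun. Its binding domain is the matrix TP, whose subject is Aisha₁.
*Aisha₁* c-commands it within that domain and carries the same index.
The pronoun is locally bound → Principle B violation.

Principle B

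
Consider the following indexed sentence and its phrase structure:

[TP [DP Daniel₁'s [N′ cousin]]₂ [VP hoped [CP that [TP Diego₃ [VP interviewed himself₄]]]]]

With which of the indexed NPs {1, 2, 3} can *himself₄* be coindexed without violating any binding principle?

*himself* is an anaphor, so Principle A applies: it must be bound in its binding domain.
Binding domain of *himself₄*: the embedded TP, whose subject is Diego₃.
*Daniel₁* does not c-command the anaphor → cannot bind it.
*[Daniel₁'s cousin]₂* c-commands the anaphor but is outside its binding domain → cannot satisfy Principle A.
*Diego₃* c-commands the anaphor within its binding domain → licit binder.

{3}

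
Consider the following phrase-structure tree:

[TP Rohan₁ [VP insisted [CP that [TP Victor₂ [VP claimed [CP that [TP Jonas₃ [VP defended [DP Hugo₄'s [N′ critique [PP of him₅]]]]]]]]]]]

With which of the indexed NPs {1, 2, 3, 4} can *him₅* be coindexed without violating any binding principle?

*him* is a pronoun, so Principle B applies: it must be free in its binding domain.
Binding domain of *him₅*: the possessed DP, whose subject is Hugo₄.
*Rohan₁* c-commands the pronoun but from outside its binding domain, and is not c-commanded by it → coindexation permitted.
*Victor₂* c-commands the pronoun but from outside its binding domain, and is not c-commanded by it → coindexation permitted.
*Jonas₃* c-commands the pronoun but from outside its binding domain, and is not c-commanded by it → coindexation permitted.
*Hugo₄* c-commands the pronoun within its binding domain → coindexation would violate Principle B.

{1, 2, 3}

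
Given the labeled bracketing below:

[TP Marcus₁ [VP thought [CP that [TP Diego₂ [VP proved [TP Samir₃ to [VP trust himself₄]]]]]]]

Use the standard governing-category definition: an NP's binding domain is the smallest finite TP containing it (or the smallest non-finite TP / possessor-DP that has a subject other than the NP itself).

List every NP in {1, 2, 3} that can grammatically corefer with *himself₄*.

{3}

*himself* is an anaphor, so Principle A applies: it must be bound in its binding domain.
Binding domain of *himself₄*: the embedded TP, whose subject is Samir₃.
*Marcus₁* c-commands the anaphor but is outside its binding domain → cannot satisfy Principle A.
*Diego₂* c-commands the anaphor but is outside its binding domain → cannot satisfy Principle A.
*Samir₃* c-commands the anaphor within its binding domain → licit binder.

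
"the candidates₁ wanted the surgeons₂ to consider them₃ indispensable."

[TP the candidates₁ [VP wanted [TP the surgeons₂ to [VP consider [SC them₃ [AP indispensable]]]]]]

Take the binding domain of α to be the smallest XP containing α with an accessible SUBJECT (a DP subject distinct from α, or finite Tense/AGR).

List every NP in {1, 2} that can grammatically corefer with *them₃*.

{1}

*them* is a pronoun, so Principle B applies: it must be free in its binding domain.
Binding domain of *them₃*: the embedded TP, whose subject is the surgeons₂.
*the candidates₁* c-commands the pronoun but from outside its binding domain, and is not c-commanded by it → coindexation permitted.
*the surgeons₂* c-commands the pronoun within its binding domain → coindexation would violate Principle B.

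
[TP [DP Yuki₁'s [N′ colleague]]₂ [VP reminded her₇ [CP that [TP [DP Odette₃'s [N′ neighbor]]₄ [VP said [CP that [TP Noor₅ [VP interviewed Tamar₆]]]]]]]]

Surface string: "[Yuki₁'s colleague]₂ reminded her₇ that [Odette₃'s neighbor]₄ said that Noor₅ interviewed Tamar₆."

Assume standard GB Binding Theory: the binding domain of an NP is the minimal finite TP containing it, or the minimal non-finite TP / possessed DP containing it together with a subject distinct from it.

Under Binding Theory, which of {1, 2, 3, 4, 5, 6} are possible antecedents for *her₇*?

{1}

*her* is a pronoun, so Principle B applies: it must be free in its binding domain.
Binding domain of *her₇*: the matrix TP, whose subject is [Yuki₁'s colleague]₂.
*Yuki₁* and the pronoun do not c-command one another → neither Principle B nor Principle C is at stake; coindexation permitted.
*[Yuki₁'s colleague]₂* c-commands the pronoun within its binding domain → coindexation would violate Principle B.
*Odette₃*: the pronoun c-commands this R-expression → coindexation would violate Principle C on *Odette₃*.
*[Odette₃'s neighbor]₄*: the pronoun c-commands this R-expression → coindexation would violate Principle C on *[Odette₃'s neighbor]₄*.
*Noor₅*: the pronoun c-commands this R-expression → coindexation would violate Principle C on *Noor₅*.
*Tamar₆*: the pronoun c-commands this R-expression → coindexation would violate Principle C on *Tamar₆*.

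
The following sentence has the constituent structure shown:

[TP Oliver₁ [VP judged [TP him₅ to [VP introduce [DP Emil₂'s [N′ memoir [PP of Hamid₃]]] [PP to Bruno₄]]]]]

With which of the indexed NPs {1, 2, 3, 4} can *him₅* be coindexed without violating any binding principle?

none

*him* is a pronoun, so Principle B applies: it must be free in its binding domain.
Binding domain of *him₅*: the matrix TP, whose subject is Oliver₁.
*Oliver₁* c-commands the pronoun within its binding domain → coindexation would violate Principle B.
*Emil₂*: the pronoun c-commands this R-expression → coindexation would violate Principle C on *Emil₂*.
*Hamid₃*: the pronoun c-commands this R-expression → coindexation would violate Principle C on *Hamid₃*.
*Bruno₄*: the pronoun c-commands this R-expression → coindexation would violate Principle C on *Bruno₄*.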